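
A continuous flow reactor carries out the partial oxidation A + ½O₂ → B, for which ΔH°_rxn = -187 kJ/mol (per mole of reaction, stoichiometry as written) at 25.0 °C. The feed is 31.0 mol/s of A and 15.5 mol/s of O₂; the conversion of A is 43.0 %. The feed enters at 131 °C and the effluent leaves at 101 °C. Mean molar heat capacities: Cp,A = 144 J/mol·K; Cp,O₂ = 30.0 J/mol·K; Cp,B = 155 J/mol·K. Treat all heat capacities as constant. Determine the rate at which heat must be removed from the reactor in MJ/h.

Q_out = 9520 MJ/h

Extent of reaction ξ = 0.430 × 31.0 = 13.33 mol/s
Reaction term: ξ·ΔH°_rxn = 13.33 × -187 = -2492.7 kJ/s
Sensible, feed 131→25 °C: -522.47 kJ/s
Outlet flows (mol/s): A 17.67, O₂ 8.835, B 13.33
Sensible, products 25→101 °C: 370.55 kJ/s
Q = ΔH = -2644.6 kJ/s = -2644.6 kW
Heat removed = 9520.7 MJ/h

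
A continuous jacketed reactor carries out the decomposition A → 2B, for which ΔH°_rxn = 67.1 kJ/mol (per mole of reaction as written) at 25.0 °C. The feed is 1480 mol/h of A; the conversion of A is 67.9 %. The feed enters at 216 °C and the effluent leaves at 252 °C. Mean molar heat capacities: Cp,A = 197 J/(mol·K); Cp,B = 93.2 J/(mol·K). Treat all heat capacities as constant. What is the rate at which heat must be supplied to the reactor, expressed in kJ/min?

Extent of reaction ξ = 0.679 × 1480 = 1004.9 mol/h
Reaction term: ξ·ΔH°_rxn = 1004.9 × 67.1 = 67430 kJ/h
Sensible, feed 216→25 °C: -55688 kJ/h
Outlet flows (mol/h): A 475.08, B 2009.8
Sensible, products 25→252 °C: 63766 kJ/h
Q = ΔH = 75508 kJ/h = 20.975 kW
Heat supplied = 1258.5 kJ/min

Q_in = 1260 kJ/min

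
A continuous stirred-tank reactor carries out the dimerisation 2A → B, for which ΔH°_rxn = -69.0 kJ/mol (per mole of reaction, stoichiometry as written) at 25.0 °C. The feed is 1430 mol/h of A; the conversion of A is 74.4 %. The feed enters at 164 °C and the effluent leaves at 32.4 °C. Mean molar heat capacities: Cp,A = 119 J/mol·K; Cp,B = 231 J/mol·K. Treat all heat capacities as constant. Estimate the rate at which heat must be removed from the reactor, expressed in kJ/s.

Q_out = 16.4 kJ/s

Extent of reaction ξ = 0.744 × 1430 / 2 = 531.96 mol/h
Reaction term: ξ·ΔH°_rxn = 531.96 × -69.0 = -36705 kJ/h
Sensible, feed 164→25 °C: -23654 kJ/h
Outlet flows (mol/h): A 366.08, B 531.96
Sensible, products 25→32.4 °C: 1231.7 kJ/h
Q = ΔH = -59127 kJ/h = -16.424 kW
Heat removed = 16.424 kJ/s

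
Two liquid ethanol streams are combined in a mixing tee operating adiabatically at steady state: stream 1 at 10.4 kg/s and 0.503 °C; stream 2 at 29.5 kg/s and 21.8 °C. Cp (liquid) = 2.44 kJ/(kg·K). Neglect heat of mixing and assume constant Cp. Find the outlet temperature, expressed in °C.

Adiabatic, steady state ⇒ Σ ṁᵢCp,ᵢ(T_out − Tᵢ) = 0
Σ ṁᵢCp,ᵢTᵢ = 10.4×2.44×0.503 + 29.5×2.44×21.8 = 1581.9
Σ ṁᵢCp,ᵢ = 10.4×2.44 + 29.5×2.44 = 97.356
T_out = 1581.9 / 97.356 = 16.249 °C

T_out = 16.2 °C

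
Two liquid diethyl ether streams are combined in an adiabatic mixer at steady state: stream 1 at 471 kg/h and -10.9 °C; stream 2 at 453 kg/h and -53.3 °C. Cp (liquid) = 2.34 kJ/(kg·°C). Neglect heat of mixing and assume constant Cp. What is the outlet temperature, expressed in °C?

T_out = -31.7 °C

No heat crosses the boundary, so H_out = H_in.
T_out = Σ ṁᵢCp,ᵢTᵢ / Σ ṁᵢCp,ᵢ
      = -68512 / 2162.2 = -31.687 °C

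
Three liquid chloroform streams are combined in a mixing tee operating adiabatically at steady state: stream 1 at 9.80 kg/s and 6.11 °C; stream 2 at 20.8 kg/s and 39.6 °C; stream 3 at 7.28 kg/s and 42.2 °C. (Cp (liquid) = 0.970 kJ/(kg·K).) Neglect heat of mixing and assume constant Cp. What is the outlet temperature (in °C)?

T_out = 31.4 °C

Energy balance with Q = 0: Σ ṁᵢCp,ᵢ(T_out − Tᵢ) = 0
Σ ṁᵢCp,ᵢTᵢ = 9.80×0.970×6.11 + 20.8×0.970×39.6 + 7.28×0.970×42.2 = 1155.1
Σ ṁᵢCp,ᵢ = 9.80×0.970 + 20.8×0.970 + 7.28×0.970 = 36.744
T_out = 1155.1 / 36.744 = 31.435 °C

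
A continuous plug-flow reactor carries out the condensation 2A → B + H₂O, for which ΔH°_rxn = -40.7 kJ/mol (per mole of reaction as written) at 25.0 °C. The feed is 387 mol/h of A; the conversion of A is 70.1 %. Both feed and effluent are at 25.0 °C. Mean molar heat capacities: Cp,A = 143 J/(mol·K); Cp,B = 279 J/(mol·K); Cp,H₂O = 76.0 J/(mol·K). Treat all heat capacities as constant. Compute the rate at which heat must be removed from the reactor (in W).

Q_out = 1530 W

Extent of reaction ξ = 0.701 × 387 / 2 = 135.64 mol/h
Reaction term: ξ·ΔH°_rxn = 135.64 × -40.7 = -5520.7 kJ/h
Q = ΔH = -5520.7 kJ/h = -1.5335 kW
Heat removed = 1533.5 W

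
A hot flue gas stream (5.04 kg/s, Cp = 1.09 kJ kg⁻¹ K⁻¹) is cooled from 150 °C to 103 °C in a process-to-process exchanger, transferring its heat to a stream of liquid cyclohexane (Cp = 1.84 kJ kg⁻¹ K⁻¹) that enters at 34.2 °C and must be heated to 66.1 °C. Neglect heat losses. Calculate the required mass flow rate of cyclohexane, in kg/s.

ṁ_c = 4.40 kg/s

Heat released by hot stream: Q = 5.04 × 1.09 × (150 − 103) = 258.2 kJ/s
Energy balance on cold side (adiabatic exchanger): Q = ṁ_c·Cp_c·(T_c,out − T_c,in)
ṁ_c = 258.2 / [1.84 × (66.1 − 34.2)] = 4.3989 kg/s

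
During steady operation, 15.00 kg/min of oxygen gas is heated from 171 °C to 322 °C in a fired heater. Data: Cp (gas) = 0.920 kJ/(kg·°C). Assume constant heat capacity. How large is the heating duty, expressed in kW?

Q = 34.7 kW

Q = ṁ·Cp·ΔT = 15.00 × 0.920 × (322 − 171) = 2083.8 kJ/min
Converting: 2083.8 / 60 s = 34.73 kW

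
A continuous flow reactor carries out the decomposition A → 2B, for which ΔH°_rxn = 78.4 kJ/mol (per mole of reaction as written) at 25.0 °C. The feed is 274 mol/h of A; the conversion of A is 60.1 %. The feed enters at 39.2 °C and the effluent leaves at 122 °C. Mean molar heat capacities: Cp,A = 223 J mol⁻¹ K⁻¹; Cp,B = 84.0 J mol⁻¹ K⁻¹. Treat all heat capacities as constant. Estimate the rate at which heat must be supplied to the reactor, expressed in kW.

Q_in = 4.75 kW

Extent of reaction ξ = 0.601 × 274 = 164.67 mol/h
Reaction term: ξ·ΔH°_rxn = 164.67 × 78.4 = 12910 kJ/h
Sensible, feed 39.2→25 °C: -867.65 kJ/h
Outlet flows (mol/h): A 109.33, B 329.35
Sensible, products 25→122 °C: 5048.4 kJ/h
Q = ΔH = 17091 kJ/h = 4.7475 kW
Heat supplied = 4.7475 kW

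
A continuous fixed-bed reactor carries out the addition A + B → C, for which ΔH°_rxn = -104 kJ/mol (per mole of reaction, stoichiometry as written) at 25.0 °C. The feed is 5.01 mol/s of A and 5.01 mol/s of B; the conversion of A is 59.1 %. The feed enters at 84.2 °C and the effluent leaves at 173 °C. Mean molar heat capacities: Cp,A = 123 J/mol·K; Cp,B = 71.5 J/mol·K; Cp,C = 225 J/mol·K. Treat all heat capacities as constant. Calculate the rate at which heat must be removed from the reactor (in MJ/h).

Q_out = 749 MJ/h

Extent of reaction ξ = 0.591 × 5.01 = 2.9609 mol/s
Reaction term: ξ·ΔH°_rxn = 2.9609 × -104 = -307.93 kJ/s
Sensible, feed 84.2→25 °C: -57.687 kJ/s
Outlet flows (mol/s): A 2.0491, B 2.0491, C 2.9609
Sensible, products 25→173 °C: 157.58 kJ/s
Q = ΔH = -208.04 kJ/s = -208.04 kW
Heat removed = 748.94 MJ/h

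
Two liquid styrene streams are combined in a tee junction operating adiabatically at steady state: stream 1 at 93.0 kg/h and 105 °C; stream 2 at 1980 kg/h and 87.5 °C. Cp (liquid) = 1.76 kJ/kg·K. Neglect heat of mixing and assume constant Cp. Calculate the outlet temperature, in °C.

T_out = 88.3 °C

Adiabatic, steady state ⇒ Σ ṁᵢCp,ᵢ(T_out − Tᵢ) = 0
T_out = Σ ṁᵢCp,ᵢTᵢ / Σ ṁᵢCp,ᵢ
      = 322110 / 3648.5 = 88.285 °C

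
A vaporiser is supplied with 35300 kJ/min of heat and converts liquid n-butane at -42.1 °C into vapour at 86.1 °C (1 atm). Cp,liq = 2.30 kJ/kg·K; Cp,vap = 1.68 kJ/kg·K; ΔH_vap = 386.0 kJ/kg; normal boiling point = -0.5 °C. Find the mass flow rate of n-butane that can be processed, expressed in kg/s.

Δh = 2.30×(-0.5−-42.1) + 386.0 + 1.68×(86.1−-0.5) = 627.17 kJ/kg
Q = 35300 kJ/min = 588.33 kJ/s = 588.33 kJ/s
ṁ = Q/Δh = 588.33 / 627.17 = 0.93808 kg/s

ṁ = 0.938 kg/s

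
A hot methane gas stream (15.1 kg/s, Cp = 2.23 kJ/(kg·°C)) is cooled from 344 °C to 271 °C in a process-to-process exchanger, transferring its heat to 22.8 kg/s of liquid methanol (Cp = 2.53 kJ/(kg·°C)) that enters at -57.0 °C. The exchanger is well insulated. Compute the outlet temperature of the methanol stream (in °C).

T_c,out = -14.4 °C

Heat released by hot stream: Q = 15.1 × 2.23 × (344 − 271) = 2458.1 kJ/s
Energy balance on cold side (adiabatic exchanger): Q = ṁ_c·Cp_c·(T_c,out − T_c,in)
T_c,out = -57.0 + 2458.1/(22.8 × 2.53) = -14.386 °C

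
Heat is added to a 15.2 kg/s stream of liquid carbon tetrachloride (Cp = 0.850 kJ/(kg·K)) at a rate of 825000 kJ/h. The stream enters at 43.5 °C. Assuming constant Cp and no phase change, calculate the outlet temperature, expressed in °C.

T_out = 61.2 °C

Q = 825000 kJ/h = 229.17 kJ/s
ΔT = Q/(ṁ·Cp) = 229.17/(15.2×0.850) = 17.737 K
T_out = 43.5 + 17.737 = 61.237 °C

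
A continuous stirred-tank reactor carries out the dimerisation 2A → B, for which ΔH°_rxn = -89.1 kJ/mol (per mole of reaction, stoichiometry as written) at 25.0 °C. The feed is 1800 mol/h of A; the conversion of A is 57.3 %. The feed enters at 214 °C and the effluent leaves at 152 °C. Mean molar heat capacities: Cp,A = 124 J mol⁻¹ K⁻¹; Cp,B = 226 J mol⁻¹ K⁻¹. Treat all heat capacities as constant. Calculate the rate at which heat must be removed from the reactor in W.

Extent of reaction ξ = 0.573 × 1800 / 2 = 515.7 mol/h
Reaction term: ξ·ΔH°_rxn = 515.7 × -89.1 = -45949 kJ/h
Sensible, feed 214→25 °C: -42185 kJ/h
Outlet flows (mol/h): A 768.6, B 515.7
Sensible, products 25→152 °C: 26906 kJ/h
Q = ΔH = -61228 kJ/h = -17.008 kW
Heat removed = 17008 W

Q_out = 17000 W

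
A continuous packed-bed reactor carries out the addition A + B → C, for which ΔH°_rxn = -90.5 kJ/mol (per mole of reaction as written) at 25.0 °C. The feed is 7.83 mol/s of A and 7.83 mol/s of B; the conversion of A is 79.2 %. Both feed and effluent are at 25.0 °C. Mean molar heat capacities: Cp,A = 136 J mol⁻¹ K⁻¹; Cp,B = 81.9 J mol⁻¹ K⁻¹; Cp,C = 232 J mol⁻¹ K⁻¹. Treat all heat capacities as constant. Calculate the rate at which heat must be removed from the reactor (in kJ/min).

Q_out = 33700 kJ/min

Extent of reaction ξ = 0.792 × 7.83 = 6.2014 mol/s
Reaction term: ξ·ΔH°_rxn = 6.2014 × -90.5 = -561.22 kJ/s
Q = ΔH = -561.22 kJ/s = -561.22 kW
Heat removed = 33673 kJ/min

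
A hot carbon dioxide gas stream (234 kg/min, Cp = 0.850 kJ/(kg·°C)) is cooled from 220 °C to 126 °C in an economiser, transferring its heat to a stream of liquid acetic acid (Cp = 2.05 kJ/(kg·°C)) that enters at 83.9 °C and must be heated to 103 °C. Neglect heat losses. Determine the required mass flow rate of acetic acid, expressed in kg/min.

Heat released by hot stream: Q = 234 × 0.850 × (220 − 126) = 18697 kJ/min
Energy balance on cold side (adiabatic exchanger): Q = ṁ_c·Cp_c·(T_c,out − T_c,in)
ṁ_c = 18697 / [2.05 × (103 − 83.9)] = 477.5 kg/min

ṁ_c = 478 kg/min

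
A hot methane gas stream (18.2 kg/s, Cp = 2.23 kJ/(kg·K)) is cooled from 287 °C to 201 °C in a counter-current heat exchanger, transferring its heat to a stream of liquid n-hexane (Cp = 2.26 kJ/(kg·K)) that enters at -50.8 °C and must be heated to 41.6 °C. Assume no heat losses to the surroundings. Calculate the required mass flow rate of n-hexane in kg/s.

ṁ_c = 16.7 kg/s

Heat released by hot stream: Q = 18.2 × 2.23 × (287 − 201) = 3490.4 kJ/s
Energy balance on cold side (adiabatic exchanger): Q = ṁ_c·Cp_c·(T_c,out − T_c,in)
ṁ_c = 3490.4 / [2.26 × (41.6 − -50.8)] = 16.715 kg/s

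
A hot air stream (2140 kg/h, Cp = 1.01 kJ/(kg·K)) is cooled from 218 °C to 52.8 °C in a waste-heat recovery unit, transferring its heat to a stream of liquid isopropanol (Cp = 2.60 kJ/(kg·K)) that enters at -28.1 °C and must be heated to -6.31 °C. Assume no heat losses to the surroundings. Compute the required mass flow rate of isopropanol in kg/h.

ṁ_c = 6300 kg/h

Heat released by hot stream: Q = 2140 × 1.01 × (218 − 52.8) = 357060 kJ/h
Energy balance on cold side (adiabatic exchanger): Q = ṁ_c·Cp_c·(T_c,out − T_c,in)
ṁ_c = 357060 / [2.60 × (-6.31 − -28.1)] = 6302.5 kg/h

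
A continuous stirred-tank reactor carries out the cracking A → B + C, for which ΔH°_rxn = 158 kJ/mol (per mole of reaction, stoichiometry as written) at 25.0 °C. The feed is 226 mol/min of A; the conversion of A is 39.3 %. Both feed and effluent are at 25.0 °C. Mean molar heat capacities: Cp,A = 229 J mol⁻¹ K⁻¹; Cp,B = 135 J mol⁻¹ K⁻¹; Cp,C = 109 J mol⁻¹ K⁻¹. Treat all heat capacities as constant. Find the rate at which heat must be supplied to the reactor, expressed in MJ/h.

Extent of reaction ξ = 0.393 × 226 = 88.818 mol/min
Reaction term: ξ·ΔH°_rxn = 88.818 × 158 = 14033 kJ/min
Q = ΔH = 14033 kJ/min = 233.89 kW
Heat supplied = 841.99 MJ/h

Q_in = 842 MJ/h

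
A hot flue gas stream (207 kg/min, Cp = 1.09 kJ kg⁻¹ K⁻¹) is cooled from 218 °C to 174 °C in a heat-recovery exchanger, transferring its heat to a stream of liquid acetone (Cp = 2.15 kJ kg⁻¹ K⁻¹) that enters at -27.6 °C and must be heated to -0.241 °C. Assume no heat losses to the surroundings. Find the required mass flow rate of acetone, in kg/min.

Heat released by hot stream: Q = 207 × 1.09 × (218 − 174) = 9927.7 kJ/min
Energy balance on cold side (adiabatic exchanger): Q = ṁ_c·Cp_c·(T_c,out − T_c,in)
ṁ_c = 9927.7 / [2.15 × (-0.241 − -27.6)] = 168.78 kg/min

ṁ_c = 169 kg/min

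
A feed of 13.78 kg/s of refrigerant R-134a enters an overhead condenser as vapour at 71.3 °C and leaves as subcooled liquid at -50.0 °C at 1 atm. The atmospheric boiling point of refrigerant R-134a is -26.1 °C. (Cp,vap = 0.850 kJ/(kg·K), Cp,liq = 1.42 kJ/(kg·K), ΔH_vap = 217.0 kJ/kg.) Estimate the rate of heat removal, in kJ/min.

vapour 71.3→-26.1 °C: -82.79 kJ/kg
condensation at -26.1 °C: -217 kJ/kg
liquid -26.1→-50.0 °C: -33.938 kJ/kg
Δh = -82.79 + -217 + -33.938 = -333.73 kJ/kg
Q = ṁ·Δh = 13.78 kg/s × -333.73 kJ/kg = -4598.8 kJ/s
|Q| = 4598.8 kW = 275930 kJ/min

Q_c = 276000 kJ/min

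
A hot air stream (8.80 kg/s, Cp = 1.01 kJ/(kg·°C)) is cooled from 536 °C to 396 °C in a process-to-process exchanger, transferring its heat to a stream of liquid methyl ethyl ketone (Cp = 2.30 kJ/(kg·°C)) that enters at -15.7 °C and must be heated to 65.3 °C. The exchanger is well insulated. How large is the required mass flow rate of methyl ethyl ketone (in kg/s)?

ṁ_c = 6.68 kg/s

Heat released by hot stream: Q = 8.80 × 1.01 × (536 − 396) = 1244.3 kJ/s
Energy balance on cold side (adiabatic exchanger): Q = ṁ_c·Cp_c·(T_c,out − T_c,in)
ṁ_c = 1244.3 / [2.30 × (65.3 − -15.7)] = 6.6791 kg/s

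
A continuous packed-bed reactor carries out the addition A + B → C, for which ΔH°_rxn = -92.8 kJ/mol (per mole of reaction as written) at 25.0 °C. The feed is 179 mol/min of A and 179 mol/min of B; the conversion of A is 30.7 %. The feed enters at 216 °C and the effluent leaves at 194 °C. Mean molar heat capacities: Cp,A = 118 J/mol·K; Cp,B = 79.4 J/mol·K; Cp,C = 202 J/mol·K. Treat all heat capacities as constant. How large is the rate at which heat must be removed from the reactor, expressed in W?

Extent of reaction ξ = 0.307 × 179 = 54.953 mol/min
Reaction term: ξ·ΔH°_rxn = 54.953 × -92.8 = -5099.6 kJ/min
Sensible, feed 216→25 °C: -6748.9 kJ/min
Outlet flows (mol/min): A 124.05, B 124.05, C 54.953
Sensible, products 25→194 °C: 6014.3 kJ/min
Q = ΔH = -5834.3 kJ/min = -97.238 kW
Heat removed = 97238 W

Q_out = 97200 W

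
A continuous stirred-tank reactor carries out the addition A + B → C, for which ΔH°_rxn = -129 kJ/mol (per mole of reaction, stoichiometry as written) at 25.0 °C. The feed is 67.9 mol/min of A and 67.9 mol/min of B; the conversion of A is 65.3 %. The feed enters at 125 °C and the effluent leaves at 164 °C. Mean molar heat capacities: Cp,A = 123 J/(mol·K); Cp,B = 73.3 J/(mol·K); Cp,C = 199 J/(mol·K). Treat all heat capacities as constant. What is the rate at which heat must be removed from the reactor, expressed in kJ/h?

Extent of reaction ξ = 0.653 × 67.9 = 44.339 mol/min
Reaction term: ξ·ΔH°_rxn = 44.339 × -129 = -5719.7 kJ/min
Sensible, feed 125→25 °C: -1332.9 kJ/min
Outlet flows (mol/min): A 23.561, B 23.561, C 44.339
Sensible, products 25→164 °C: 1869.3 kJ/min
Q = ΔH = -5183.2 kJ/min = -86.387 kW
Heat removed = 310990 kJ/h

Q_out = 311000 kJ/h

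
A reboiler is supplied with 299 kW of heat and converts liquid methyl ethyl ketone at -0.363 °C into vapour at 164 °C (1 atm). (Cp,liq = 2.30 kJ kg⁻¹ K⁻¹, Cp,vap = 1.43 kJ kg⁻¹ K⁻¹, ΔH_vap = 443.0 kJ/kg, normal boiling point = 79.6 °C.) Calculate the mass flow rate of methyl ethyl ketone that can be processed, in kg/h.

Δh = 2.30×(79.6−-0.363) + 443.0 + 1.43×(164−79.6) = 747.61 kJ/kg
Q = 299 kW = 299 kJ/s = 1.0764e+06 kJ/h
ṁ = Q/Δh = 1.0764e+06 / 747.61 = 1439.8 kg/h

ṁ = 1440 kg/h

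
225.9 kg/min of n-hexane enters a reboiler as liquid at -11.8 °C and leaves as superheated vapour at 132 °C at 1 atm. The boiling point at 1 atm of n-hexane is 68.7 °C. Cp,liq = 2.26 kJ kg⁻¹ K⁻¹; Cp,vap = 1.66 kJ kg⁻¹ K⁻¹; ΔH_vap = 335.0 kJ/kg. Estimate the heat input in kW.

liquid -11.8→68.7 °C: 181.93 kJ/kg
vaporisation at 68.7 °C: 335 kJ/kg
vapour 68.7→132 °C: 105.08 kJ/kg
Δh = 181.93 + 335 + 105.08 = 622.01 kJ/kg
Q = ṁ·Δh = 225.9 kg/min × 622.01 kJ/kg = 140510 kJ/min
|Q| = 2341.9 kW

Q = 2340 kW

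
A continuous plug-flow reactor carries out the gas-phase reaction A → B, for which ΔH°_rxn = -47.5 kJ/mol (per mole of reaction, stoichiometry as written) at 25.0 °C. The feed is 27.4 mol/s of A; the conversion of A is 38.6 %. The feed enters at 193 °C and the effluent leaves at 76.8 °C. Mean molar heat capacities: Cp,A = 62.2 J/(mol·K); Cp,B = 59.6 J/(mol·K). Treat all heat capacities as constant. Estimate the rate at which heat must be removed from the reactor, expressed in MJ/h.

Q_out = 2530 MJ/h

Extent of reaction ξ = 0.386 × 27.4 = 10.576 mol/s
Reaction term: ξ·ΔH°_rxn = 10.576 × -47.5 = -502.38 kJ/s
Sensible, feed 193→25 °C: -286.32 kJ/s
Outlet flows (mol/s): A 16.824, B 10.576
Sensible, products 25→76.8 °C: 86.857 kJ/s
Q = ΔH = -701.84 kJ/s = -701.84 kW
Heat removed = 2526.6 MJ/h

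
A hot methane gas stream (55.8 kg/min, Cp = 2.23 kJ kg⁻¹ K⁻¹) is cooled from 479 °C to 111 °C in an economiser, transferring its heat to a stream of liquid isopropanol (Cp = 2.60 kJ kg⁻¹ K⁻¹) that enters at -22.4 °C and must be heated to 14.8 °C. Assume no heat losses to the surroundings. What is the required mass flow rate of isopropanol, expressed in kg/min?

Heat released by hot stream: Q = 55.8 × 2.23 × (479 − 111) = 45792 kJ/min
Energy balance on cold side (adiabatic exchanger): Q = ṁ_c·Cp_c·(T_c,out − T_c,in)
ṁ_c = 45792 / [2.60 × (14.8 − -22.4)] = 473.45 kg/min

ṁ_c = 473 kg/min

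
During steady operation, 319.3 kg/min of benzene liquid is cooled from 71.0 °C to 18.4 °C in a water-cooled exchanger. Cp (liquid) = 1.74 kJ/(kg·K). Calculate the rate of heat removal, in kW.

Q_c = 487 kW

Q = ṁ·Cp·ΔT = 319.3 × 1.74 × (18.4 − 71.0) = -29224 kJ/min
Converting: 29224 / 60 s = 487.06 kW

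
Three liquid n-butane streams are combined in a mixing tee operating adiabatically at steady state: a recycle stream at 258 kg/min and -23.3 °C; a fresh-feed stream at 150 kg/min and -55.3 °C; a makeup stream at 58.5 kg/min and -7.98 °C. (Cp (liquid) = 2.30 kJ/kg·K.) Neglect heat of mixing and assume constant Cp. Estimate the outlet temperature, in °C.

T_out = -31.7 °C

Energy balance with Q = 0: Σ ṁᵢCp,ᵢ(T_out − Tᵢ) = 0
T_out = Σ ṁᵢCp,ᵢTᵢ / Σ ṁᵢCp,ᵢ
      = -33978 / 1073 = -31.668 °C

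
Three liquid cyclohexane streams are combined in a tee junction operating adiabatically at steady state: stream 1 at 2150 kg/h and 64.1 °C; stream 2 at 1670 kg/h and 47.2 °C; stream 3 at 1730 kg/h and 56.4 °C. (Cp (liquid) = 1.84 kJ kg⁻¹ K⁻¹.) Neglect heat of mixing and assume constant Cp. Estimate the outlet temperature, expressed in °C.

T_out = 56.6 °C

No heat crosses the boundary, so H_out = H_in.
Σ ṁᵢCp,ᵢTᵢ = 2150×1.84×64.1 + 1670×1.84×47.2 + 1730×1.84×56.4 = 578150
Σ ṁᵢCp,ᵢ = 2150×1.84 + 1670×1.84 + 1730×1.84 = 10212
T_out = 578150 / 10212 = 56.615 °C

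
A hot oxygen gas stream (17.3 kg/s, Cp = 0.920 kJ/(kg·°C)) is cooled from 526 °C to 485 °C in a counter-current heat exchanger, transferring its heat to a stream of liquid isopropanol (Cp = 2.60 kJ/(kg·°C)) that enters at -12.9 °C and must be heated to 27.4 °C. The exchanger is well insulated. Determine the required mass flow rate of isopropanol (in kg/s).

Heat released by hot stream: Q = 17.3 × 0.920 × (526 − 485) = 652.56 kJ/s
Energy balance on cold side (adiabatic exchanger): Q = ṁ_c·Cp_c·(T_c,out − T_c,in)
ṁ_c = 652.56 / [2.60 × (27.4 − -12.9)] = 6.2279 kg/s

ṁ_c = 6.23 kg/s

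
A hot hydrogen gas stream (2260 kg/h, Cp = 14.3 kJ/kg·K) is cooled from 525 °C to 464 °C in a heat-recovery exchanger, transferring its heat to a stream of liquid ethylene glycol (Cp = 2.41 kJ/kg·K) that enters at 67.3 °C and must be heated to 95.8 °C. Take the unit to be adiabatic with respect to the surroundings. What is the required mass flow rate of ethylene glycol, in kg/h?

ṁ_c = 28700 kg/h

Heat released by hot stream: Q = 2260 × 14.3 × (525 − 464) = 1.9714e+06 kJ/h
Energy balance on cold side (adiabatic exchanger): Q = ṁ_c·Cp_c·(T_c,out − T_c,in)
ṁ_c = 1.9714e+06 / [2.41 × (95.8 − 67.3)] = 28702 kg/h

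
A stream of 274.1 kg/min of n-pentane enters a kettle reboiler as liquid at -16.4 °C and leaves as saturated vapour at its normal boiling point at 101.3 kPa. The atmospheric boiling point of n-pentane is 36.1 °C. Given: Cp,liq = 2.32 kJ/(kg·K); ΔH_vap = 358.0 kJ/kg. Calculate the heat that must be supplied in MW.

liquid -16.4→36.1 °C: 121.8 kJ/kg
vaporisation at 36.1 °C: 358 kJ/kg
Δh = 121.8 + 358 = 479.8 kJ/kg
Q = ṁ·Δh = 274.1 kg/min × 479.8 kJ/kg = 131510 kJ/min
|Q| = 2191.9 kW = 2.1919 MW

Q = 2.19 MW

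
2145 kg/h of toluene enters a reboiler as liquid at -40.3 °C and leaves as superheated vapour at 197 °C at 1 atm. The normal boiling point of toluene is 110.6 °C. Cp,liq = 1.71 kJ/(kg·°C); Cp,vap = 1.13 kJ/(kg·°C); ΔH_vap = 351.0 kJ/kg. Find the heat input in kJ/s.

liquid -40.3→110.6 °C: 258.04 kJ/kg
vaporisation at 110.6 °C: 351 kJ/kg
vapour 110.6→197 °C: 97.632 kJ/kg
Δh = 258.04 + 351 + 97.632 = 706.67 kJ/kg
Q = ṁ·Δh = 2145 kg/h × 706.67 kJ/kg = 1.5158e+06 kJ/h
|Q| = 421.06 kW

Q = 421 kJ/s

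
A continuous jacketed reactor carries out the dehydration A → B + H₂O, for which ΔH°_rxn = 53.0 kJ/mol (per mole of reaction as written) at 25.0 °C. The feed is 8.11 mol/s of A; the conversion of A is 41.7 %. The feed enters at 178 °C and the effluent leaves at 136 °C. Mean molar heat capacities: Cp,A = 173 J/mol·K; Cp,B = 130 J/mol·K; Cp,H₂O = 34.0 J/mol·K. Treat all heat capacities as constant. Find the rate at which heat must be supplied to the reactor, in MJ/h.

Q_in = 421 MJ/h

Extent of reaction ξ = 0.417 × 8.11 = 3.3819 mol/s
Reaction term: ξ·ΔH°_rxn = 3.3819 × 53.0 = 179.24 kJ/s
Sensible, feed 178→25 °C: -214.66 kJ/s
Outlet flows (mol/s): A 4.7281, B 3.3819, H₂O 3.3819
Sensible, products 25→136 °C: 152.36 kJ/s
Q = ΔH = 116.93 kJ/s = 116.93 kW
Heat supplied = 420.96 MJ/h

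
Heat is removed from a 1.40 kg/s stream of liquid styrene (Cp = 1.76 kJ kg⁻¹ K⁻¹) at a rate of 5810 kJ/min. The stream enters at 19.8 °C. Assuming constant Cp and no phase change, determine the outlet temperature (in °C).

T_out = -19.5 °C

Q = 5810 kJ/min = 96.833 kJ/s
ΔT = Q/(ṁ·Cp) = 96.833/(1.40×1.76) = 39.299 K
T_out = 19.8 − 39.299 = -19.499 °C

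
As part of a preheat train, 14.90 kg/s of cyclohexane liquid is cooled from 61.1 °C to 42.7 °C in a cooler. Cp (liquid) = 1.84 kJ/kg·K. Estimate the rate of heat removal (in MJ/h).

Q_c = 1820 MJ/h

Q = ṁ·Cp·ΔT = 14.90 × 1.84 × (42.7 − 61.1) = -504.45 kJ/s
Cooling duty = 1816 MJ/h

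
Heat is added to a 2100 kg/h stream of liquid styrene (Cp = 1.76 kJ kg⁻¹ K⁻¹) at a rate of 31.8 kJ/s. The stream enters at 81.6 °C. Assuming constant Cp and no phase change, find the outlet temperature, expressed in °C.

Q = 31.8 kJ/s = 114480 kJ/h
ΔT = Q/(ṁ·Cp) = 114480/(2100×1.76) = 30.974 K
T_out = 81.6 + 30.974 = 112.57 °C

T_out = 113 °C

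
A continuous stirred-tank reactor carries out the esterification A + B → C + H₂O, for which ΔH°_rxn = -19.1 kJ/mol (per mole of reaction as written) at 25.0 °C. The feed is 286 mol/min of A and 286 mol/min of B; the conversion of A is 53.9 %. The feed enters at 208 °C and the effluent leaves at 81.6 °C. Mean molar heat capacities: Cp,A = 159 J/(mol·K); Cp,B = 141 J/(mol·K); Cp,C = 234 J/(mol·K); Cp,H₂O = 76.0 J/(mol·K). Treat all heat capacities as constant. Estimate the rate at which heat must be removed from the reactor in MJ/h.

Q_out = 822 MJ/h

Extent of reaction ξ = 0.539 × 286 = 154.15 mol/min
Reaction term: ξ·ΔH°_rxn = 154.15 × -19.1 = -2944.3 kJ/min
Sensible, feed 208→25 °C: -15701 kJ/min
Outlet flows (mol/min): A 131.85, B 131.85, C 154.15, H₂O 154.15
Sensible, products 25→81.6 °C: 4943.5 kJ/min
Q = ΔH = -13702 kJ/min = -228.37 kW
Heat removed = 822.13 MJ/h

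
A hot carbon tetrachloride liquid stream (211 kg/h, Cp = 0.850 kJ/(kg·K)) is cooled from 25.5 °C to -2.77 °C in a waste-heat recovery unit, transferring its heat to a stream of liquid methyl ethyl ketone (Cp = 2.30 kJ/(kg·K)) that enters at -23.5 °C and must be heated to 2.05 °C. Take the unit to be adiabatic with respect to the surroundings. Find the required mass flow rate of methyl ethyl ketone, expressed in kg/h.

Heat released by hot stream: Q = 211 × 0.850 × (25.5 − -2.77) = 5070.2 kJ/h
Energy balance on cold side (adiabatic exchanger): Q = ṁ_c·Cp_c·(T_c,out − T_c,in)
ṁ_c = 5070.2 / [2.30 × (2.05 − -23.5)] = 86.28 kg/h

ṁ_c = 86.3 kg/h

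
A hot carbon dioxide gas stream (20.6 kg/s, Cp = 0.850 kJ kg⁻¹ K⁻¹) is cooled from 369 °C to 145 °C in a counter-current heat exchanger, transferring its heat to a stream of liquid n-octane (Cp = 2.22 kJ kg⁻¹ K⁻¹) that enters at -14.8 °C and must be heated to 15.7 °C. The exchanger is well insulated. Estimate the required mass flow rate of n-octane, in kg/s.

ṁ_c = 57.9 kg/s

Heat released by hot stream: Q = 20.6 × 0.850 × (369 − 145) = 3922.2 kJ/s
Energy balance on cold side (adiabatic exchanger): Q = ṁ_c·Cp_c·(T_c,out − T_c,in)
ṁ_c = 3922.2 / [2.22 × (15.7 − -14.8)] = 57.927 kg/s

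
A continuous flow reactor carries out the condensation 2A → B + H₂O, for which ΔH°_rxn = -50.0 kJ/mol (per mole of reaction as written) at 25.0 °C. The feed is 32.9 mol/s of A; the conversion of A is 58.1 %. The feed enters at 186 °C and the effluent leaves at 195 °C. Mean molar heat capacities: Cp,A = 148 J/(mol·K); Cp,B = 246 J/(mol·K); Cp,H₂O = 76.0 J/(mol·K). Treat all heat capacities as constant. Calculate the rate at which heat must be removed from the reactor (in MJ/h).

Extent of reaction ξ = 0.581 × 32.9 / 2 = 9.5574 mol/s
Reaction term: ξ·ΔH°_rxn = 9.5574 × -50.0 = -477.87 kJ/s
Sensible, feed 186→25 °C: -783.94 kJ/s
Outlet flows (mol/s): A 13.785, B 9.5574, H₂O 9.5574
Sensible, products 25→195 °C: 870.01 kJ/s
Q = ΔH = -391.81 kJ/s = -391.81 kW
Heat removed = 1410.5 MJ/h

Q_out = 1410 MJ/h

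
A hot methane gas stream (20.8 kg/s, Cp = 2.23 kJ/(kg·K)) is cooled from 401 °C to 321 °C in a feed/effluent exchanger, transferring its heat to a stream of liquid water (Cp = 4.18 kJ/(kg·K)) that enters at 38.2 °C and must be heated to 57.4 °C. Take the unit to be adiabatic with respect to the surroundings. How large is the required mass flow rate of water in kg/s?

ṁ_c = 46.2 kg/s

Heat released by hot stream: Q = 20.8 × 2.23 × (401 − 321) = 3710.7 kJ/s
Energy balance on cold side (adiabatic exchanger): Q = ṁ_c·Cp_c·(T_c,out − T_c,in)
ṁ_c = 3710.7 / [4.18 × (57.4 − 38.2)] = 46.236 kg/s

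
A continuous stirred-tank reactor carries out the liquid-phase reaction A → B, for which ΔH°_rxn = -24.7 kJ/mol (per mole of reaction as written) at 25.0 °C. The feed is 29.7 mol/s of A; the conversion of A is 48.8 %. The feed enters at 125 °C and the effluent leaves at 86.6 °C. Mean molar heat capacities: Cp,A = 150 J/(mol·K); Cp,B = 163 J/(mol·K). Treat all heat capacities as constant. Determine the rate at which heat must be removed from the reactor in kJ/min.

Extent of reaction ξ = 0.488 × 29.7 = 14.494 mol/s
Reaction term: ξ·ΔH°_rxn = 14.494 × -24.7 = -357.99 kJ/s
Sensible, feed 125→25 °C: -445.5 kJ/s
Outlet flows (mol/s): A 15.206, B 14.494
Sensible, products 25→86.6 °C: 286.03 kJ/s
Q = ΔH = -517.46 kJ/s = -517.46 kW
Heat removed = 31047 kJ/min

Q_out = 31000 kJ/min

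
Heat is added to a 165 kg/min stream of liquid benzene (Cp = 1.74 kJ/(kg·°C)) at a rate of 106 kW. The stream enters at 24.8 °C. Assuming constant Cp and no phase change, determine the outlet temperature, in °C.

T_out = 47.0 °C

Q = 106 kW = 6360 kJ/min
ΔT = Q/(ṁ·Cp) = 6360/(165×1.74) = 22.153 K
T_out = 24.8 + 22.153 = 46.953 °C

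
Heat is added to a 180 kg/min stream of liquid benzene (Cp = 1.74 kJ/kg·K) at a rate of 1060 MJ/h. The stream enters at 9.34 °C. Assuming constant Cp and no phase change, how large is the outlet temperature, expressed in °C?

T_out = 65.7 °C

Q = 1060 MJ/h = 17667 kJ/min
ΔT = Q/(ṁ·Cp) = 17667/(180×1.74) = 56.407 K
T_out = 9.34 + 56.407 = 65.747 °C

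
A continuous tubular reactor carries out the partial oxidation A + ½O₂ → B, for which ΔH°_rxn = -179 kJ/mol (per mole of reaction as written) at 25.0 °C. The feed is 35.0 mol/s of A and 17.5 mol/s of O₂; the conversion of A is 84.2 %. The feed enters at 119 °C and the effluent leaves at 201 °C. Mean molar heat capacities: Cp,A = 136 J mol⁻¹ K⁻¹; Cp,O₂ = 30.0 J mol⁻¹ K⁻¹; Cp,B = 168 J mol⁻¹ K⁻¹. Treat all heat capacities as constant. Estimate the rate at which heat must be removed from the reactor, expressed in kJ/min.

Q_out = 285000 kJ/min

Extent of reaction ξ = 0.842 × 35.0 = 29.47 mol/s
Reaction term: ξ·ΔH°_rxn = 29.47 × -179 = -5275.1 kJ/s
Sensible, feed 119→25 °C: -496.79 kJ/s
Outlet flows (mol/s): A 5.53, O₂ 2.765, B 29.47
Sensible, products 25→201 °C: 1018.3 kJ/s
Q = ΔH = -4753.6 kJ/s = -4753.6 kW
Heat removed = 285220 kJ/min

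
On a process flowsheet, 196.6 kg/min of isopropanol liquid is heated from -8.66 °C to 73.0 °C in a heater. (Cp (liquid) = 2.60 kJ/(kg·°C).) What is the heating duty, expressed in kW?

Q = 696 kW

Q = ṁ·Cp·ΔT = 196.6 × 2.60 × (73.0 − -8.66) = 41741 kJ/min
Converting: 41741 / 60 s = 695.69 kW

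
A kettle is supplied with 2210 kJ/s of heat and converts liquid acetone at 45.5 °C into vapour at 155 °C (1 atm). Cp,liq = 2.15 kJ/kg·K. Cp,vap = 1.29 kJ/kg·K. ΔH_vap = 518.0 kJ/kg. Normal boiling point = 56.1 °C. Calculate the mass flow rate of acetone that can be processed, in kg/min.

Δh = 2.15×(56.1−45.5) + 518.0 + 1.29×(155−56.1) = 668.37 kJ/kg
Q = 2210 kJ/s = 2210 kJ/s = 132600 kJ/min
ṁ = Q/Δh = 132600 / 668.37 = 198.39 kg/min

ṁ = 198 kg/min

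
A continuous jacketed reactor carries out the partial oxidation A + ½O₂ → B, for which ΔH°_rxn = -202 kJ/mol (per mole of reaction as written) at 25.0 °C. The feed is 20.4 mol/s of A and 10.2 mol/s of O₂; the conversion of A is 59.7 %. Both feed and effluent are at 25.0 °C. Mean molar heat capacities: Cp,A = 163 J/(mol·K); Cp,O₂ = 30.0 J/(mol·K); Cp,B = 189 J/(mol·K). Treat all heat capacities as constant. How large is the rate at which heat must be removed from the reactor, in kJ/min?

Extent of reaction ξ = 0.597 × 20.4 = 12.179 mol/s
Reaction term: ξ·ΔH°_rxn = 12.179 × -202 = -2460.1 kJ/s
Q = ΔH = -2460.1 kJ/s = -2460.1 kW
Heat removed = 147610 kJ/min

Q_out = 148000 kJ/min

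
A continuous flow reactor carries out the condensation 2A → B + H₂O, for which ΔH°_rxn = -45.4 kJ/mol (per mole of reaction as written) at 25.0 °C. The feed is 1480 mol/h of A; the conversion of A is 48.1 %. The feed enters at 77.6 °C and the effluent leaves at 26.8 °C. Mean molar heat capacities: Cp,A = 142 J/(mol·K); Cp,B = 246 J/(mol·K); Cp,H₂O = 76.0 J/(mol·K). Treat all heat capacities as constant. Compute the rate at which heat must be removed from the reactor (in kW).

Q_out = 7.45 kW

Extent of reaction ξ = 0.481 × 1480 / 2 = 355.94 mol/h
Reaction term: ξ·ΔH°_rxn = 355.94 × -45.4 = -16160 kJ/h
Sensible, feed 77.6→25 °C: -11054 kJ/h
Outlet flows (mol/h): A 768.12, B 355.94, H₂O 355.94
Sensible, products 25→26.8 °C: 402.63 kJ/h
Q = ΔH = -26811 kJ/h = -7.4476 kW
Heat removed = 7.4476 kW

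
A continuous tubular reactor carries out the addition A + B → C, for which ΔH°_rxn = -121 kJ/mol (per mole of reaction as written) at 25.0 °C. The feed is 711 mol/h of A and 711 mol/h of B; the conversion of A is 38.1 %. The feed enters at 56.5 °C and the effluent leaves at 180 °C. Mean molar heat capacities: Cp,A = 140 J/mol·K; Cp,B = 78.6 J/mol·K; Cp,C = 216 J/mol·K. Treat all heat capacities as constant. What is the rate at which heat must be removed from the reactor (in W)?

Q_out = 3800 W

Extent of reaction ξ = 0.381 × 711 = 270.89 mol/h
Reaction term: ξ·ΔH°_rxn = 270.89 × -121 = -32778 kJ/h
Sensible, feed 56.5→25 °C: -4895.9 kJ/h
Outlet flows (mol/h): A 440.11, B 440.11, C 270.89
Sensible, products 25→180 °C: 23982 kJ/h
Q = ΔH = -13692 kJ/h = -3.8033 kW
Heat removed = 3803.3 W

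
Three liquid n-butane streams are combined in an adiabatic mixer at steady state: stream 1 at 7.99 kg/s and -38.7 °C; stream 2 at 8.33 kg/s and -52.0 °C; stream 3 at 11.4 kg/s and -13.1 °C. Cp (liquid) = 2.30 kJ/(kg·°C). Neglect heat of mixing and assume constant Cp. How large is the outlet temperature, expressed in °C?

Energy balance with Q = 0: Σ ṁᵢCp,ᵢ(T_out − Tᵢ) = 0
T_out = Σ ṁᵢCp,ᵢTᵢ / Σ ṁᵢCp,ᵢ
      = -2050.9 / 63.756 = -32.169 °C

T_out = -32.2 °C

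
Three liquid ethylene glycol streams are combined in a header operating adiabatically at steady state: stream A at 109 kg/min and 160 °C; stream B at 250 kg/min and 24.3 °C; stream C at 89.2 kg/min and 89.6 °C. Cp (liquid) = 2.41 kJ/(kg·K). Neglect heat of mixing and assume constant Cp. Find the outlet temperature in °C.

T_out = 70.3 °C

Energy balance with Q = 0: Σ ṁᵢCp,ᵢ(T_out − Tᵢ) = 0
T_out = Σ ṁᵢCp,ᵢTᵢ / Σ ṁᵢCp,ᵢ
      = 75933 / 1080.2 = 70.297 °C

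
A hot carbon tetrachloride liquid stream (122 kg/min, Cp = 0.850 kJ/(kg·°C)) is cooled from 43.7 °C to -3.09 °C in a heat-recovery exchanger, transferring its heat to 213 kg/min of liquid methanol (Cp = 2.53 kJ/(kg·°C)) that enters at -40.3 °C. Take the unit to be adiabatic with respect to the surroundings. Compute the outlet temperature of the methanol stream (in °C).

T_c,out = -31.3 °C

Heat released by hot stream: Q = 122 × 0.850 × (43.7 − -3.09) = 4852.1 kJ/min
Energy balance on cold side (adiabatic exchanger): Q = ṁ_c·Cp_c·(T_c,out − T_c,in)
T_c,out = -40.3 + 4852.1/(213 × 2.53) = -31.296 °C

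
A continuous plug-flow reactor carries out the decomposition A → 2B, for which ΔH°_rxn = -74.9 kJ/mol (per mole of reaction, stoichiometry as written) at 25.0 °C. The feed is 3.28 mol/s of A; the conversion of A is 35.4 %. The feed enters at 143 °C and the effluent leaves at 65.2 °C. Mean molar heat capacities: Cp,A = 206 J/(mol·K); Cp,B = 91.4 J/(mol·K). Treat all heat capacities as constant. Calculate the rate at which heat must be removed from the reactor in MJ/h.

Q_out = 506 MJ/h

Extent of reaction ξ = 0.354 × 3.28 = 1.1611 mol/s
Reaction term: ξ·ΔH°_rxn = 1.1611 × -74.9 = -86.968 kJ/s
Sensible, feed 143→25 °C: -79.73 kJ/s
Outlet flows (mol/s): A 2.1189, B 2.3222
Sensible, products 25→65.2 °C: 26.079 kJ/s
Q = ΔH = -140.62 kJ/s = -140.62 kW
Heat removed = 506.23 MJ/h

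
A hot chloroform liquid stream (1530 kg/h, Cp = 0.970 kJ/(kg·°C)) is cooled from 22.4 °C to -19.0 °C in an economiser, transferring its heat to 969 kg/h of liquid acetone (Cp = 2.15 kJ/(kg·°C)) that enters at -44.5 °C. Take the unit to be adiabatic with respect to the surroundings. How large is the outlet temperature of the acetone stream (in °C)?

T_c,out = -15.0 °C

Heat released by hot stream: Q = 1530 × 0.970 × (22.4 − -19.0) = 61442 kJ/h
Energy balance on cold side (adiabatic exchanger): Q = ṁ_c·Cp_c·(T_c,out − T_c,in)
T_c,out = -44.5 + 61442/(969 × 2.15) = -15.008 °C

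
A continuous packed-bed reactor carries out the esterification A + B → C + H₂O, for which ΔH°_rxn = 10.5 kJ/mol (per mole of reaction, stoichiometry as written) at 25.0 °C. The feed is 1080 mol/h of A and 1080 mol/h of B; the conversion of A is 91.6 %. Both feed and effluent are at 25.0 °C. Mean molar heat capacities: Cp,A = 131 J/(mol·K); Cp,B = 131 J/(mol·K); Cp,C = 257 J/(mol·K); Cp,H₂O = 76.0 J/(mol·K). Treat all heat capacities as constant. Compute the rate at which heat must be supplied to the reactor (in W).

Extent of reaction ξ = 0.916 × 1080 = 989.28 mol/h
Reaction term: ξ·ΔH°_rxn = 989.28 × 10.5 = 10387 kJ/h
Q = ΔH = 10387 kJ/h = 2.8854 kW
Heat supplied = 2885.4 W

Q_in = 2890 W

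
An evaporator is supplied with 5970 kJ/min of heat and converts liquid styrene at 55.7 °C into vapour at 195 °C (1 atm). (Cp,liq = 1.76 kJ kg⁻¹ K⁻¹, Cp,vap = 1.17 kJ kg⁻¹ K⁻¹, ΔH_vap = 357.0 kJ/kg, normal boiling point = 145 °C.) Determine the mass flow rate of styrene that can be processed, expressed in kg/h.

ṁ = 625 kg/h

Δh = 1.76×(145−55.7) + 357.0 + 1.17×(195−145) = 572.67 kJ/kg
Q = 5970 kJ/min = 99.5 kJ/s = 358200 kJ/h
ṁ = Q/Δh = 358200 / 572.67 = 625.49 kg/h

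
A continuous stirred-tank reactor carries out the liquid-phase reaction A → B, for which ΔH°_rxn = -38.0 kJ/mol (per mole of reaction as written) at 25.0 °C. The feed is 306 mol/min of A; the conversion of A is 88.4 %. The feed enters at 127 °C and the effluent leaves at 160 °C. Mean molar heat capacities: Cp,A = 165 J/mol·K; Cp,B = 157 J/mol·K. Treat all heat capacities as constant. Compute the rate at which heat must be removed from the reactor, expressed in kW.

Q_out = 148 kW

Extent of reaction ξ = 0.884 × 306 = 270.5 mol/min
Reaction term: ξ·ΔH°_rxn = 270.5 × -38.0 = -10279 kJ/min
Sensible, feed 127→25 °C: -5150 kJ/min
Outlet flows (mol/min): A 35.496, B 270.5
Sensible, products 25→160 °C: 6524 kJ/min
Q = ΔH = -8905.1 kJ/min = -148.42 kW
Heat removed = 148.42 kW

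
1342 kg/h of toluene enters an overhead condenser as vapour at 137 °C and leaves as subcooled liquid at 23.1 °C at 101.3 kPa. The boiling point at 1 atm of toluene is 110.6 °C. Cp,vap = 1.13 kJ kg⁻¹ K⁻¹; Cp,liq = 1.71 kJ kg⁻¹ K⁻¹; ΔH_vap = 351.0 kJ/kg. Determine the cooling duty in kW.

Q_c = 198 kW

vapour 137→110.6 °C: -29.832 kJ/kg
condensation at 110.6 °C: -351 kJ/kg
liquid 110.6→23.1 °C: -149.62 kJ/kg
Δh = -29.832 + -351 + -149.62 = -530.46 kJ/kg
Q = ṁ·Δh = 1342 kg/h × -530.46 kJ/kg = -711870 kJ/h
|Q| = 197.74 kW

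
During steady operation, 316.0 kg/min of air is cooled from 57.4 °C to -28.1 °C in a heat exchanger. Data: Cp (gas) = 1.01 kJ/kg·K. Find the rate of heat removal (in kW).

Q = ṁ·Cp·ΔT = 316.0 × 1.01 × (-28.1 − 57.4) = -27288 kJ/min
Converting: 27288 / 60 s = 454.8 kW

Q_c = 455 kW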